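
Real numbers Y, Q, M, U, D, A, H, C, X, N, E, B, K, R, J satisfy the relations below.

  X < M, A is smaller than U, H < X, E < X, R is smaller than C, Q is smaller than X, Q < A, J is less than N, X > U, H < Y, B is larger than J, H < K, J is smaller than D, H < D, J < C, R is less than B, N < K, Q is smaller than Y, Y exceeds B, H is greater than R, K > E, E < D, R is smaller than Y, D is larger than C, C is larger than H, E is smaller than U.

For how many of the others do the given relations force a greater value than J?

Directly above J: N, C, D, B.
One step further: K, Y (6 so far).
Nothing else is reachable above J; 6 in all.

6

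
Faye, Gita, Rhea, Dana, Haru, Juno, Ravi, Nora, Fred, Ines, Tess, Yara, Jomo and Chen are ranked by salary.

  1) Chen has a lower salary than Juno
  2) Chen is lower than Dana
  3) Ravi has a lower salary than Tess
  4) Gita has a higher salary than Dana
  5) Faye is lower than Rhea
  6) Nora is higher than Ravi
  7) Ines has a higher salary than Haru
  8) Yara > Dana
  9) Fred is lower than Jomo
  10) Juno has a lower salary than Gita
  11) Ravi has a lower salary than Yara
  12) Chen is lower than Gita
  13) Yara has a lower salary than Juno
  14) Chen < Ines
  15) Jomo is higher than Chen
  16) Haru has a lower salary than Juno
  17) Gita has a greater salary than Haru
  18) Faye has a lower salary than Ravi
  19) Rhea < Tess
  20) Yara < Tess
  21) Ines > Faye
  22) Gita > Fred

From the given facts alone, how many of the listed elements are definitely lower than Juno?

6

From Juno the given relations immediately reach Chen, Haru, Yara.
From those, Ravi, Dana — 5 in total.
From those, Faye — 6 in total.
No other element is forced below Juno by the given relations, so the count is 6.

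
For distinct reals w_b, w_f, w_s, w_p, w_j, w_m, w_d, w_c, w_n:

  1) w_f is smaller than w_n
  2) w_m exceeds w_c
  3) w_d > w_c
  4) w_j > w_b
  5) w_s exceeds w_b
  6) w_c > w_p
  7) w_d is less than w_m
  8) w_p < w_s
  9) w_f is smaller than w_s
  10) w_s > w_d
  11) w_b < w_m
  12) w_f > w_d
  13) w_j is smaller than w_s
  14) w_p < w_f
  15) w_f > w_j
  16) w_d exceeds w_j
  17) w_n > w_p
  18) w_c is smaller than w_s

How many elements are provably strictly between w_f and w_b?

2

The relations place w_b below w_f. An element lies strictly between them when it is forced above w_b and also forced below w_f.
Above w_b: {w_j, w_d, w_n, w_s, w_m}. Below w_f: {w_p, w_j, w_c, w_d}.
Intersection: {w_j, w_d} — 2.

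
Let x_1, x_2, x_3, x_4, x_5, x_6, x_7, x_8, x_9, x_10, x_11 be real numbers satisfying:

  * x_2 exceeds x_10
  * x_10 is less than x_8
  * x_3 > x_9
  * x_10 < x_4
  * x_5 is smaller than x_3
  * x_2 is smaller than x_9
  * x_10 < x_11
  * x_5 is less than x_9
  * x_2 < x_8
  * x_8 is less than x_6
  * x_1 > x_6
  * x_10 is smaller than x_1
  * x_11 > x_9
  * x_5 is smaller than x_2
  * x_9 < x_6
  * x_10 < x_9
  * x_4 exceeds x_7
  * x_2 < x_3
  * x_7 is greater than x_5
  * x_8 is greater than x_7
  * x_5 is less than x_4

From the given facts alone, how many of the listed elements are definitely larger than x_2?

6

The elements the relations force above x_2 are x_9, x_3, x_8, x_6, x_1, x_11 — no chain reaches any other.
That is 6.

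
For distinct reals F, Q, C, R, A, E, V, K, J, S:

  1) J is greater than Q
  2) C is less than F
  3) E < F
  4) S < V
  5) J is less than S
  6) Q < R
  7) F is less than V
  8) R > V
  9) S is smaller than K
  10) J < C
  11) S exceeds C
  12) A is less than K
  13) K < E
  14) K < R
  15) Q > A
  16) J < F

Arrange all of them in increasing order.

Nothing is placed below A, so it is least; from there A < Q; Q < J; J < C; C < S; S < K; K < E; E < F; F < V; V < R, each given directly.

A < Q < J < C < S < K < E < F < V < R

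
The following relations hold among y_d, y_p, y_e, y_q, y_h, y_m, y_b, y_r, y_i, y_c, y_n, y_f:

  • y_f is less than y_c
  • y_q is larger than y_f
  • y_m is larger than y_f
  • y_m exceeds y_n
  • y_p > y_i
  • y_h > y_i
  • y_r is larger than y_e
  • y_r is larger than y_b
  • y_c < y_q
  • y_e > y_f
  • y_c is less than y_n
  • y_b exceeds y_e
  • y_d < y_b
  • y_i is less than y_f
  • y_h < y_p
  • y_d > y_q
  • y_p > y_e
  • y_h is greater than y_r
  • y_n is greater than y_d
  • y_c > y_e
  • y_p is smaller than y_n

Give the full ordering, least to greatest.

y_i < y_f < y_e < y_c < y_q < y_d < y_b < y_r < y_h < y_p < y_n < y_m

Each adjacent pair is fixed by a given relation: y_i < y_f; y_f < y_e; y_e < y_c; y_c < y_q; y_q < y_d; y_d < y_b; y_b < y_r; y_r < y_h; y_h < y_p; y_p < y_n; y_n < y_m. Chaining them end to end gives the full order.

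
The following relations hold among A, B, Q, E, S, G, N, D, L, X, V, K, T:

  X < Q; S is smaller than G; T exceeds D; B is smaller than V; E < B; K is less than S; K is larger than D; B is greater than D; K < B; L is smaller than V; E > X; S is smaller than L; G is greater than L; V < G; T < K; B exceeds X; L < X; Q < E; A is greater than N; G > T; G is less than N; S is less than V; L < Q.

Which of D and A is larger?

A

D < T and T < K give D < K.
Then K < S extends the chain to S.
Then S < L extends the chain to L.
With L < X: D < T < K < S < L < X.
Then X < Q extends the chain to Q.
With Q < E: D < T < K < S < L < X < Q < E.
Then E < B extends the chain to B.
With B < V: D < T < K < S < L < X < Q < E < B < V.
With V < G: D < T < K < S < L < X < Q < E < B < V < G.
With G < N: D < T < K < S < L < X < Q < E < B < V < G < N.
Then N < A extends the chain to A.
So D < A; A is the larger of the two.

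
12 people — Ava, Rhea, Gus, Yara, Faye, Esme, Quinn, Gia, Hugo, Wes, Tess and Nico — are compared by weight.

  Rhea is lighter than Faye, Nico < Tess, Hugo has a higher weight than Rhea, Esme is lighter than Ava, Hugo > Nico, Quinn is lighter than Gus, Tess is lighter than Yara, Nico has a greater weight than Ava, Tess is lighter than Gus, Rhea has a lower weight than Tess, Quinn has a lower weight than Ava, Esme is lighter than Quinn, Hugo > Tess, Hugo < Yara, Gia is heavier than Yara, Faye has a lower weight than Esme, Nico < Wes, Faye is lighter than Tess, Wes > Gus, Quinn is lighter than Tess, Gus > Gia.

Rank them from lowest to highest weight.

Rhea < Faye < Esme < Quinn < Ava < Nico < Tess < Hugo < Yara < Gia < Gus < Wes

Each adjacent pair is fixed by a given relation: Rhea < Faye; Faye < Esme; Esme < Quinn; Quinn < Ava; Ava < Nico; Nico < Tess; Tess < Hugo; Hugo < Yara; Yara < Gia; Gia < Gus; Gus < Wes. Chaining them end to end gives the full order.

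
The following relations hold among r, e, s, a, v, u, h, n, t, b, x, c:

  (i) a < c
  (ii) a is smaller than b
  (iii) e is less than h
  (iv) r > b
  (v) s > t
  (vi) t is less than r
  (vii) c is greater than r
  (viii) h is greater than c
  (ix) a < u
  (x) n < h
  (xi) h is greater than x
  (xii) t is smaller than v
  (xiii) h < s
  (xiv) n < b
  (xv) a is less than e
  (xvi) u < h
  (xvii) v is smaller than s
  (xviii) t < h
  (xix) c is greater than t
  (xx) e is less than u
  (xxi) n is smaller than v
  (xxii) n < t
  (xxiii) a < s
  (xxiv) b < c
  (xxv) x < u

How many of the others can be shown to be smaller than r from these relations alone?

The elements the relations force below r are n, t, a, b — no chain reaches any other.
That is 4.

4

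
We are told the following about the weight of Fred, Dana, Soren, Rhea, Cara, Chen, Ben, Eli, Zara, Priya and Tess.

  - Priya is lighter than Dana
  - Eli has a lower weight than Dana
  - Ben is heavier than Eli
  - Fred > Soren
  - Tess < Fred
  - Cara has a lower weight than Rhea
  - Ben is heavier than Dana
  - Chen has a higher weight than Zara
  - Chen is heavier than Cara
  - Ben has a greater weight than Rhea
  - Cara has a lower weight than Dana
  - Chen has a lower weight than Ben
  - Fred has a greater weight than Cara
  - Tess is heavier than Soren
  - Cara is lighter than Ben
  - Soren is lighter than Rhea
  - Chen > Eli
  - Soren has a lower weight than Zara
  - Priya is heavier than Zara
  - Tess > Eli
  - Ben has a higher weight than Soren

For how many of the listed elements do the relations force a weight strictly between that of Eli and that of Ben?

Chaining upward from Eli reaches: Tess, Fred, Chen, Dana.
Chaining downward from Ben reaches: Soren, Cara, Zara, Rhea, Chen, Priya, Dana.
Strictly between Eli and Ben are those in both lists: Chen, Dana — 2 elements.

2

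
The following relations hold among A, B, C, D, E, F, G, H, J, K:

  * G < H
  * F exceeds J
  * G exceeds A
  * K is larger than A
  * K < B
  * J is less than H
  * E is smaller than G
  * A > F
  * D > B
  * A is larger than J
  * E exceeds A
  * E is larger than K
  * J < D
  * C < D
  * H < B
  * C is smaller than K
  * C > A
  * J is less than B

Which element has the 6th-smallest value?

Piecing the relations together gives one ordering: J < F < A < C < K < E < G < H < B < D.
The 6th smallest is E.

E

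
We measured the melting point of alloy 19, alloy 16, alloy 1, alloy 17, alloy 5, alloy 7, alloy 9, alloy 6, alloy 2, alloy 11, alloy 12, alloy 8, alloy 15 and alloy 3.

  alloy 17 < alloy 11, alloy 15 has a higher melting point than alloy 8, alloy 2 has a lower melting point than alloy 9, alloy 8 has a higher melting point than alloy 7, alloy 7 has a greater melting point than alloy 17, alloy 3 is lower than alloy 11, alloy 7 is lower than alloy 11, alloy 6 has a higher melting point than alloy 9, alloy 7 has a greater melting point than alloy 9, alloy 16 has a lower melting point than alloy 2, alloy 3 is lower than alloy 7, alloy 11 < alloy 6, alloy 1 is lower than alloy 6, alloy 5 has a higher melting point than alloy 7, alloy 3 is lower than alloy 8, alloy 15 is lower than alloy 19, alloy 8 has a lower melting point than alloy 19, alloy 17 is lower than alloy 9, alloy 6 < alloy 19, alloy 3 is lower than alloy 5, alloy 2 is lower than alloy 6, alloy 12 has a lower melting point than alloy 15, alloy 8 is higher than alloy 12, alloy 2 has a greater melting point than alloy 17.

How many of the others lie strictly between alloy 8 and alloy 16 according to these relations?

Chaining upward from alloy 16 reaches: alloy 2, alloy 9, alloy 7, alloy 11, alloy 5, alloy 15, alloy 6, alloy 19.
Chaining downward from alloy 8 reaches: alloy 12, alloy 3, alloy 17, alloy 2, alloy 9, alloy 7.
Strictly between alloy 16 and alloy 8 are those in both lists: alloy 2, alloy 9, alloy 7 — 3 elements.

3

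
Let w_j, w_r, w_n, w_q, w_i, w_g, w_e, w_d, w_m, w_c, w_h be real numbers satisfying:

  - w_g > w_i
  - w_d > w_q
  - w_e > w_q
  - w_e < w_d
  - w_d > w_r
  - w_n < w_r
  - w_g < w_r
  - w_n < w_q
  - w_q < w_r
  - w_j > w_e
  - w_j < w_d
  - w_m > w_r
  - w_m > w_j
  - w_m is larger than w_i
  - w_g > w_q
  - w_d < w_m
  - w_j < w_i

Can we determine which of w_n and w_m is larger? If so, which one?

Chaining the given relations: w_n < w_q < w_e < w_j < w_i < w_g < w_r < w_d < w_m.
So w_m is larger.

w_m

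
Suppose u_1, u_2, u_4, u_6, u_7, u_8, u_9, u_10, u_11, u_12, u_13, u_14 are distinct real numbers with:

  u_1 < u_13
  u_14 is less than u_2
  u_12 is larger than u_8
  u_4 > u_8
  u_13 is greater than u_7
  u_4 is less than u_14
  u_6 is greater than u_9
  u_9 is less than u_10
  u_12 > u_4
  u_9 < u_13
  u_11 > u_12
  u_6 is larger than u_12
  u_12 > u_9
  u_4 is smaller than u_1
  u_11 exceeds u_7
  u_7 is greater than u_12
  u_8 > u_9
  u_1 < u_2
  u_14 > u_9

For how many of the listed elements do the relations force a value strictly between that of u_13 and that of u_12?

1

The relations place u_12 below u_13. An element lies strictly between them when it is forced above u_12 and also forced below u_13.
Above u_12: {u_7, u_6, u_11}. Below u_13: {u_9, u_8, u_4, u_7, u_1}.
Intersection: {u_7} — 1.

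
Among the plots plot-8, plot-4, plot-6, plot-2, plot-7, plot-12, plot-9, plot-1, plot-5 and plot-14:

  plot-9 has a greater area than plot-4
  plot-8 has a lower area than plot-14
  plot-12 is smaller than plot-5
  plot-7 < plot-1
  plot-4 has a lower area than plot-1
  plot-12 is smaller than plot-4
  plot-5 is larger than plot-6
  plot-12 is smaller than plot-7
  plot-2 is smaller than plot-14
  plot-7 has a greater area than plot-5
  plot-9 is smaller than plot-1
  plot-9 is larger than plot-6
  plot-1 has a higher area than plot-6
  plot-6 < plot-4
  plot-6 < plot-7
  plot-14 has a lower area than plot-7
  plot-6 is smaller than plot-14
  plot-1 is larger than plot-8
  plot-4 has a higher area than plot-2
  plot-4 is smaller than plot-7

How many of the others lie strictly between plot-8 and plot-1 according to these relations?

2

The relations place plot-8 below plot-1. An element lies strictly between them when it is forced above plot-8 and also forced below plot-1.
Above plot-8: {plot-14, plot-7}. Below plot-1: {plot-2, plot-6, plot-12, plot-4, plot-5, plot-9, plot-14, plot-7}.
Intersection: {plot-14, plot-7} — 2.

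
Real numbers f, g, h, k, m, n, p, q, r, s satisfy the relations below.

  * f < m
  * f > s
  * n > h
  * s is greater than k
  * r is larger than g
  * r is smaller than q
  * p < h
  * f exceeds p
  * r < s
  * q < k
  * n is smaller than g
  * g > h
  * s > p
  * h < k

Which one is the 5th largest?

q

Piecing the relations together gives one ordering: p < h < n < g < r < q < k < s < f < m.
Counting 5 from the largest end gives q.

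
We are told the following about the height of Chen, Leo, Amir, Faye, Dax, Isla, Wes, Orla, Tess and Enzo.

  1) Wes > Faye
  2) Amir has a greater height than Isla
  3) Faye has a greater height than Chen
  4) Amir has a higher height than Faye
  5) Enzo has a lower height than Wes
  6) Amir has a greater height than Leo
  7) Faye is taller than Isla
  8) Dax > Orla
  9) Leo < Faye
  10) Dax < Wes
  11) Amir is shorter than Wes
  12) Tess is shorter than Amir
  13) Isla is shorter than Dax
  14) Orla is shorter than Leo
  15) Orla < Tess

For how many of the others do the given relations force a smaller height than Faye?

The elements the relations force below Faye are Orla, Isla, Chen, Leo — no chain reaches any other.
That is 4.

4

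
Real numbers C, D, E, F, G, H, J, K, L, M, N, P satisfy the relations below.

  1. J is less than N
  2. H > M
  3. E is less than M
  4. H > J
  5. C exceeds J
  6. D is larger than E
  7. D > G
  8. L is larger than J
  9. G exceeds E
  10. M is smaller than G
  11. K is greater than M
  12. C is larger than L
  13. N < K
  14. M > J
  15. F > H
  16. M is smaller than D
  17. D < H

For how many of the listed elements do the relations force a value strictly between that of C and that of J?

The relations place J below C. An element lies strictly between them when it is forced above J and also forced below C.
Above J: {M, L, N, K, G, D, H, F}. Below C: {L}.
Intersection: {L} — 1.

1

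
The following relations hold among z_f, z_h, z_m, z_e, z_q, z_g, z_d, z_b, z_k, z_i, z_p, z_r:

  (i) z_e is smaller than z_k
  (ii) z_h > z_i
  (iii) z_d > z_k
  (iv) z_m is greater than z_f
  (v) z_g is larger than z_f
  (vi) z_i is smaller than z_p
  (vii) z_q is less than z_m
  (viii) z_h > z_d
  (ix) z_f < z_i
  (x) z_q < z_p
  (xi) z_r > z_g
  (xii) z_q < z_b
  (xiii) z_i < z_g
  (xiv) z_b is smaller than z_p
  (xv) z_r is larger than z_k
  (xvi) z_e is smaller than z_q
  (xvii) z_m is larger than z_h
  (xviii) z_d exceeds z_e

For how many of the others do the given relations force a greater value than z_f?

6

The elements the relations force above z_f are z_i, z_h, z_m, z_g, z_p, z_r — no chain reaches any other.
That is 6.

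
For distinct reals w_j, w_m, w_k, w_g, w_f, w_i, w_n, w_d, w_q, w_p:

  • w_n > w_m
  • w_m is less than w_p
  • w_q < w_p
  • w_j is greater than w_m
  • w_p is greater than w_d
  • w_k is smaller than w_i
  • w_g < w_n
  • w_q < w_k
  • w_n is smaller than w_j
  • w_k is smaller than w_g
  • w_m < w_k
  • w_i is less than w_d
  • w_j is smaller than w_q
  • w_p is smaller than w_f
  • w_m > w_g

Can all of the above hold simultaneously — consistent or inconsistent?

Chaining the given relations yields w_g < w_m < w_n < w_j < w_q < w_k, so w_g < w_k. But one relation states w_k < w_g. These cannot both hold.

inconsistent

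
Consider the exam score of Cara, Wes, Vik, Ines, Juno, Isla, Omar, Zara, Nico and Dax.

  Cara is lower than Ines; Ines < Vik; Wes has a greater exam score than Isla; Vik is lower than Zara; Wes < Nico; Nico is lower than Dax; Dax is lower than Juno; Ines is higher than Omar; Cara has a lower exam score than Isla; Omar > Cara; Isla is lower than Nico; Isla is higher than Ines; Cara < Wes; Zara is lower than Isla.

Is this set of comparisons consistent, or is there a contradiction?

consistent

Every relation is compatible with Cara < Omar < Ines < Vik < Zara < Isla < Wes < Nico < Dax < Juno; the set is consistent.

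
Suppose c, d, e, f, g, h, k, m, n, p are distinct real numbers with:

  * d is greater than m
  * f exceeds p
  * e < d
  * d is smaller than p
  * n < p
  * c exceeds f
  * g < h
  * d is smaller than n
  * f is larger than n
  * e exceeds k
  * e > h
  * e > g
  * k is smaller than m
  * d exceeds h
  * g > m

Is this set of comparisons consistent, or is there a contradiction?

consistent

The single ordering k < m < g < h < e < d < n < p < f < c satisfies every listed relation, so no contradiction arises.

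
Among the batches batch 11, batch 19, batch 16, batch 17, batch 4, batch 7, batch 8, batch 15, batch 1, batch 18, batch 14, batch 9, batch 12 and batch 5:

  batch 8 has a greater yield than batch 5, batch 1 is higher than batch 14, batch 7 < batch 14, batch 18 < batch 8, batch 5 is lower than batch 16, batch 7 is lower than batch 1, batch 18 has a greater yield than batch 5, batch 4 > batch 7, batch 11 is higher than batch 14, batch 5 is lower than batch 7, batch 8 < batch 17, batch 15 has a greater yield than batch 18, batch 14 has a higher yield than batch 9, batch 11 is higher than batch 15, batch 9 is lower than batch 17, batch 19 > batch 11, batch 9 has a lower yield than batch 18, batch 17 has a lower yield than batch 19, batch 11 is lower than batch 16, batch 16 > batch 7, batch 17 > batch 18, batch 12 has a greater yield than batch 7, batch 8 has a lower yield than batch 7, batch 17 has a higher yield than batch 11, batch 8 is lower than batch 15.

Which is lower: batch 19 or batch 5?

batch 5

The relevant relations are batch 5 < batch 18; batch 18 < batch 8; batch 8 < batch 7; batch 7 < batch 14; batch 14 < batch 11; batch 11 < batch 19.
Chaining these gives batch 5 < batch 18 < batch 8 < batch 7 < batch 14 < batch 11 < batch 19.
So batch 5 < batch 19; batch 5 is the lower of the two.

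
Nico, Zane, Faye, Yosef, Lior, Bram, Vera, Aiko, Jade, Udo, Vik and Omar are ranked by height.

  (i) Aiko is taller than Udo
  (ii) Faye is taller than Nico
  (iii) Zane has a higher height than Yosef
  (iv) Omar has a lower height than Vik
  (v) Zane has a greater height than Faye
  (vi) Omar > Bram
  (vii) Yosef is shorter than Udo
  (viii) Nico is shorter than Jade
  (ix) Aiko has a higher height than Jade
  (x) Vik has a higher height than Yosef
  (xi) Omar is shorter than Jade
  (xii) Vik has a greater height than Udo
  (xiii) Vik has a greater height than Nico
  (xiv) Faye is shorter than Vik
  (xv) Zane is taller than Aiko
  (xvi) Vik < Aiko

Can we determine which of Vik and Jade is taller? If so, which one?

undetermined

Following every chain through Vik: above Vik we get Aiko, Zane; below Vik we get Nico, Yosef, Bram, Udo, Omar, Faye.
Jade is not reached, and no chain runs the other way from Jade to Vik.
So the given relations leave the order of Vik and Jade undetermined.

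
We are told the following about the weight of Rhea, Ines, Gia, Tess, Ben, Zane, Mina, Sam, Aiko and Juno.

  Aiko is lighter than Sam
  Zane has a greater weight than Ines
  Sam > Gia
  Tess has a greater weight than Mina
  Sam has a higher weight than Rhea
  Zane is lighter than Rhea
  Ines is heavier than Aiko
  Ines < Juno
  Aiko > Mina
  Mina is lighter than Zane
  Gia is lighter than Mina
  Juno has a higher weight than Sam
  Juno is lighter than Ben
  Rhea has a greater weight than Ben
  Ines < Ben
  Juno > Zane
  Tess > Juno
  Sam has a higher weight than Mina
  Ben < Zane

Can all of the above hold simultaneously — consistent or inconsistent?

inconsistent

Chaining the given relations yields Ben < Zane < Rhea < Sam < Juno, so Ben < Juno. But one relation states Juno < Ben. These cannot both hold.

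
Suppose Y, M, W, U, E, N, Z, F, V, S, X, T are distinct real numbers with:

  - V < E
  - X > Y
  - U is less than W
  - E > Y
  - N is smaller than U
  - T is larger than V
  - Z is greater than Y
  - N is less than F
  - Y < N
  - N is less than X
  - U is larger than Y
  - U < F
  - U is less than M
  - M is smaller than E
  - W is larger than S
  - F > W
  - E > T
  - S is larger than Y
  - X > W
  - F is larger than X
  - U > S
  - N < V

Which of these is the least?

Y

Chaining upward from Y: directly above it, S, N, Z, U, X, E; then W, V, F, M; then T.
That covers every other element, and nothing is given below Y, so Y is the least.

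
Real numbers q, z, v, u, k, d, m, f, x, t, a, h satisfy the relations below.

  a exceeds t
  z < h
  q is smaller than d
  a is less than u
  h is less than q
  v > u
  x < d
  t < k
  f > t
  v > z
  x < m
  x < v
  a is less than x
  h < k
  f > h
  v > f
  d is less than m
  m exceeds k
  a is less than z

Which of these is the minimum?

a is not least since t < a; z is not least since a < z; h is not least since z < h; u is not least since a < u; q is not least since h < q; f is not least since h < f; x is not least since a < x; d is not least since q < d; v is not least since u < v; k is not least since h < k; m is not least since d < m.
Only t has nothing below it, so t is the minimum.

t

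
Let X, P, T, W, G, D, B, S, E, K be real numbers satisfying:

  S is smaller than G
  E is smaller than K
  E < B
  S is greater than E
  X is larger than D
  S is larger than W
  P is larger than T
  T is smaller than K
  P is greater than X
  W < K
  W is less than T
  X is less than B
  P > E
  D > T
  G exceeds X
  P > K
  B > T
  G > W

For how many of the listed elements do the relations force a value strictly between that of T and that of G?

2

Chaining upward from T reaches: D, X, K, B, P.
Chaining downward from G reaches: W, E, S, D, X.
Strictly between T and G are those in both lists: D, X — 2 elements.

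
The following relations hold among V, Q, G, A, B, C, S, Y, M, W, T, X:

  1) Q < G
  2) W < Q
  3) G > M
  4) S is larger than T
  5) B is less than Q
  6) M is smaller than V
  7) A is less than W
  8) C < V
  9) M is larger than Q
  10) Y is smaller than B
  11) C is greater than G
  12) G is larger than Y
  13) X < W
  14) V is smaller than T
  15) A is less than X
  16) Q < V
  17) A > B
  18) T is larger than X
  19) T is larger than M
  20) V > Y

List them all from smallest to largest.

Each adjacent pair is fixed by a given relation: Y < B; B < A; A < X; X < W; W < Q; Q < M; M < G; G < C; C < V; V < T; T < S. Chaining them end to end gives the full order.

Y < B < A < X < W < Q < M < G < C < V < T < S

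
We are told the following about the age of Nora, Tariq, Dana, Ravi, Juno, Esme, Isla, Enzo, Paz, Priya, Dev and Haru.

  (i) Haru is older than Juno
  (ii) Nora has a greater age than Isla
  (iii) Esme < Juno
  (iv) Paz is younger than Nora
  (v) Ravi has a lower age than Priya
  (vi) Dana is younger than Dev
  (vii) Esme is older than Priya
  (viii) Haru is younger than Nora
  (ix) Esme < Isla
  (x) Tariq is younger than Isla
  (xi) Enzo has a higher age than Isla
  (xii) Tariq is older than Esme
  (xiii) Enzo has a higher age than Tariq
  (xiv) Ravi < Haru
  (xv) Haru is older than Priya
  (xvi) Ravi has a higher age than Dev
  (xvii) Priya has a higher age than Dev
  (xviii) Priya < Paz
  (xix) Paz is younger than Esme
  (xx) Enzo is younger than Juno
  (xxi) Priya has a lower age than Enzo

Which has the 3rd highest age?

Chaining the given pairs: Dana < Dev < Ravi < Priya < Paz < Esme < Tariq < Isla < Enzo < Juno < Haru < Nora.
Counting 3 from the largest end gives Juno.

Juno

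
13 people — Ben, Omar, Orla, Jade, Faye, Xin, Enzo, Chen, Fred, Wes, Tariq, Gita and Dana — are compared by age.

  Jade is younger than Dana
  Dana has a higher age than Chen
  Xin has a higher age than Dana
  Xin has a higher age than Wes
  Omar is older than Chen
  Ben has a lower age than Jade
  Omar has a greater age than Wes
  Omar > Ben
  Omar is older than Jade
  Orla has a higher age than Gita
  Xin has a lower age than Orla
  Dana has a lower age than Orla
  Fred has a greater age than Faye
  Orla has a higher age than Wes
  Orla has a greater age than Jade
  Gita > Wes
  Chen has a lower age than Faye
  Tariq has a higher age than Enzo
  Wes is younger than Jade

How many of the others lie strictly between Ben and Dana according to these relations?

Chaining upward from Ben reaches: Jade, Omar, Xin, Orla.
Chaining downward from Dana reaches: Wes, Jade, Chen.
Strictly between Ben and Dana are those in both lists: Jade — 1 element.

1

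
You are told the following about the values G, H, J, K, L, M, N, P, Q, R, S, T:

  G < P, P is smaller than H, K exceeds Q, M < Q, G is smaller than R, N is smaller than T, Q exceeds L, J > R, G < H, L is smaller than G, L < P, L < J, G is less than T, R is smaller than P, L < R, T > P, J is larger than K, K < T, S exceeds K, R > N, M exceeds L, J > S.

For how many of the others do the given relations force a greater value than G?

5

The elements the relations force above G are R, P, H, T, J — no chain reaches any other.
That is 5.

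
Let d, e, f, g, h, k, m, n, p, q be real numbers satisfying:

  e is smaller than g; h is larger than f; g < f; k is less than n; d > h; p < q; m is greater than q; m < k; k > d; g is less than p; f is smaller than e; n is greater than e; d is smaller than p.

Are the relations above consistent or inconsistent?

We have f < e stated directly, yet also e < g < f by chaining the others — so e < f. Contradiction.

inconsistent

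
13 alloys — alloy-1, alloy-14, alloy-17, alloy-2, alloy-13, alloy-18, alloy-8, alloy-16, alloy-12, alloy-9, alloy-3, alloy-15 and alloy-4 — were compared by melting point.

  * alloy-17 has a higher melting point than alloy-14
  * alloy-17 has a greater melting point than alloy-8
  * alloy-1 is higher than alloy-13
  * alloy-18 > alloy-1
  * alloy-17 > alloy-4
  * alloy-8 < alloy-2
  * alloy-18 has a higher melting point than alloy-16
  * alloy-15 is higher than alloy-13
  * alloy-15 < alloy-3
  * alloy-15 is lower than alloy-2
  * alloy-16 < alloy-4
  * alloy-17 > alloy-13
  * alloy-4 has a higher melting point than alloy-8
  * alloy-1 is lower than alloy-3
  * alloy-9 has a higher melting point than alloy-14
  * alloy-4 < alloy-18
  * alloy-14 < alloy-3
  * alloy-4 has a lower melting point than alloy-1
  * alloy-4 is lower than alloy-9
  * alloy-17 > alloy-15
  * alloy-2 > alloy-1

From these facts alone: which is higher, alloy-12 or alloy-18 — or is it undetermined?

undetermined

Following every chain through alloy-12: nothing is chained to alloy-12.
alloy-18 is not reached, and no chain runs the other way from alloy-18 to alloy-12.
So the given relations leave the order of alloy-12 and alloy-18 undetermined.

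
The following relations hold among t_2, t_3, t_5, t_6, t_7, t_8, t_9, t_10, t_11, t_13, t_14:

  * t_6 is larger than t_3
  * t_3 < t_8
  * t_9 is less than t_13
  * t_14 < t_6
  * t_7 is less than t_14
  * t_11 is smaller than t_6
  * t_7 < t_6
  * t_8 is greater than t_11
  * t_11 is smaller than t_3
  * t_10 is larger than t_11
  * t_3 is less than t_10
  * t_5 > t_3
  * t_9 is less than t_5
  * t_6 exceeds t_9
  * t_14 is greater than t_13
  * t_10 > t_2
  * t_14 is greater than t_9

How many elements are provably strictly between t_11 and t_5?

1

The relations place t_11 below t_5. An element lies strictly between them when it is forced above t_11 and also forced below t_5.
Above t_11: {t_3, t_8, t_10, t_6}. Below t_5: {t_9, t_3}.
Intersection: {t_3} — 1.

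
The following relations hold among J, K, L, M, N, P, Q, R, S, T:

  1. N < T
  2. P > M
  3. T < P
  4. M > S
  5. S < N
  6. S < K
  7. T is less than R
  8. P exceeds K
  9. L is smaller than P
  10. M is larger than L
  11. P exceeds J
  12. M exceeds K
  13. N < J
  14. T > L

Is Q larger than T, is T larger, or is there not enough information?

undetermined

Following every chain through Q: nothing is chained to Q.
T is not reached, and no chain runs the other way from T to Q.
So the given relations leave the order of Q and T undetermined.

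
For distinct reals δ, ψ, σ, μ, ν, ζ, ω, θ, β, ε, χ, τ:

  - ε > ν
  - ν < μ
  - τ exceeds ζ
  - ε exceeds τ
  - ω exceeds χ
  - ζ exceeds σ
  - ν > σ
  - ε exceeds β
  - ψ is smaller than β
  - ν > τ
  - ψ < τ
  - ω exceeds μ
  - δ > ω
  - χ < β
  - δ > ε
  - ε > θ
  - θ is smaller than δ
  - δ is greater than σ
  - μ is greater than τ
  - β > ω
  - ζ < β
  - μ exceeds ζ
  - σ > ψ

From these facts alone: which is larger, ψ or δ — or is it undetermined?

δ

Link the given pairs in sequence: ψ < σ; σ < ζ; ζ < τ; τ < ν; ν < μ; μ < ω; ω < β; β < ε; ε < δ.
Together: ψ < σ < ζ < τ < ν < μ < ω < β < ε < δ.
So δ is larger.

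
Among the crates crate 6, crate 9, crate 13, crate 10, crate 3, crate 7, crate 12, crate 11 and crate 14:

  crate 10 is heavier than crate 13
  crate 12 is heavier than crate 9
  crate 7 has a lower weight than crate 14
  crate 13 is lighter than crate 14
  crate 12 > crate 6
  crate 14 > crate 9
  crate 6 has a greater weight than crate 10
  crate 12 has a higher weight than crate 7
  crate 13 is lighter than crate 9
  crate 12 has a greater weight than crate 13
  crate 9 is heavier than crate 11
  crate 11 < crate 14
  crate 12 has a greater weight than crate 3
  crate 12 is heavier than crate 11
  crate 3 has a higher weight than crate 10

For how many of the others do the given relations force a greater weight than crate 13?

From crate 13 the given relations immediately reach crate 10, crate 9, crate 12, crate 14.
From those, crate 6, crate 3 — 6 in total.
No other element is forced above crate 13 by the given relations, so the count is 6.

6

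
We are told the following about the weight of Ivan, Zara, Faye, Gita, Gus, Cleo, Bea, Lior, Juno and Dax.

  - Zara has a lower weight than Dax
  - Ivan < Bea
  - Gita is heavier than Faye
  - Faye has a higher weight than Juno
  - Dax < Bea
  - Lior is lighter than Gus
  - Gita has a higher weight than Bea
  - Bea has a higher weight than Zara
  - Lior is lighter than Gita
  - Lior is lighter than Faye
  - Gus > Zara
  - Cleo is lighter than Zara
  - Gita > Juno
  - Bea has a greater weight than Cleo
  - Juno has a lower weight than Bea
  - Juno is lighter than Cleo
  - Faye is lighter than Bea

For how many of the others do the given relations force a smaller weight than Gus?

4

Directly below Gus: Zara, Lior.
One step further: Cleo (3 so far).
One step further: Juno (4 so far).
Nothing else is reachable below Gus; 4 in all.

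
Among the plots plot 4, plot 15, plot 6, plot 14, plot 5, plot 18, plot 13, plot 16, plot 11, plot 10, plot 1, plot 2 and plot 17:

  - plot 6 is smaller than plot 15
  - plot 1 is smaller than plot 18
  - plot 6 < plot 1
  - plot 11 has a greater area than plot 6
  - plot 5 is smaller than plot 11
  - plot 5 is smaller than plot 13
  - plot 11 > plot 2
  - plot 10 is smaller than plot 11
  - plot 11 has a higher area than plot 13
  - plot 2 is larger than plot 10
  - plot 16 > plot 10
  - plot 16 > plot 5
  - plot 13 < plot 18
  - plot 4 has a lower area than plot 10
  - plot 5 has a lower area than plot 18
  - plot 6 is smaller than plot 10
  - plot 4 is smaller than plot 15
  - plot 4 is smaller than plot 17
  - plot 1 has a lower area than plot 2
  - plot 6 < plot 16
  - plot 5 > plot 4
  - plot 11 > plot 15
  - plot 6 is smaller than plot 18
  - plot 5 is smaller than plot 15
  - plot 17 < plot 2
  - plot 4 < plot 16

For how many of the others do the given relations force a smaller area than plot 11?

9

Directly below plot 11: plot 6, plot 5, plot 13, plot 10, plot 15, plot 2.
One step further: plot 1, plot 4, plot 17 (9 so far).
No other element is forced below plot 11 by the given relations, so the count is 9.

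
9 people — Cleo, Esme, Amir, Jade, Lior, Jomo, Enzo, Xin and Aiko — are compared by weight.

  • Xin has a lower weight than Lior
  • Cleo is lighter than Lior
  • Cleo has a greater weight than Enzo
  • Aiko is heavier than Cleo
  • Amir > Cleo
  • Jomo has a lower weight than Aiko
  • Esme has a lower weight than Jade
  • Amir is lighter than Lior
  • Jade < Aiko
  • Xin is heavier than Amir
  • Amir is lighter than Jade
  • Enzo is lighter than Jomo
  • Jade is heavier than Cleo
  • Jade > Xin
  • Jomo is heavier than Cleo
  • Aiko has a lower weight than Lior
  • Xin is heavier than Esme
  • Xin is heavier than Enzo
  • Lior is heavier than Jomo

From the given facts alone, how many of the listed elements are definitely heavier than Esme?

Directly above Esme: Xin, Jade.
One step further: Aiko, Lior (4 so far).
No other element is forced above Esme by the given relations, so the count is 4.

4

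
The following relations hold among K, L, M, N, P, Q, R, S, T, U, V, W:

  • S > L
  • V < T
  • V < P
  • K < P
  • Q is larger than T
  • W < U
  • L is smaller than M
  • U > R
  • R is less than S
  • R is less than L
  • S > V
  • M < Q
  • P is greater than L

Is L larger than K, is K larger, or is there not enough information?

Following every chain through K: above K we get P.
L is not reached, and no chain runs the other way from L to K.
So the given relations leave the order of K and L undetermined.

undetermined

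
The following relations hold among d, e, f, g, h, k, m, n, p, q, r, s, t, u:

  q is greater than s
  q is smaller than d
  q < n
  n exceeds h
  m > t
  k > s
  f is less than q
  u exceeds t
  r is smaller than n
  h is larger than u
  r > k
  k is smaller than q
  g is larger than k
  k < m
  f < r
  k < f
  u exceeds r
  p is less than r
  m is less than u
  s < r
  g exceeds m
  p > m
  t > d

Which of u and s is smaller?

s

The relevant relations are s < k; k < f; f < q; q < d; d < t; t < m; m < p; p < r; r < u.
Chaining these gives s < k < f < q < d < t < m < p < r < u.
So s < u; s is the smaller of the two.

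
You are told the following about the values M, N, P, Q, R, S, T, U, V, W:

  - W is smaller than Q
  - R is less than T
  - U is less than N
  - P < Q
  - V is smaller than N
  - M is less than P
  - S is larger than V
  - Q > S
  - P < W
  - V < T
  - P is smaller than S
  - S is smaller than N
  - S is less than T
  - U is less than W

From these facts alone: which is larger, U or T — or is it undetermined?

Following every chain through U: above U we get W, Q, N.
T is not reached, and no chain runs the other way from T to U.
So the given relations leave the order of U and T undetermined.

undetermined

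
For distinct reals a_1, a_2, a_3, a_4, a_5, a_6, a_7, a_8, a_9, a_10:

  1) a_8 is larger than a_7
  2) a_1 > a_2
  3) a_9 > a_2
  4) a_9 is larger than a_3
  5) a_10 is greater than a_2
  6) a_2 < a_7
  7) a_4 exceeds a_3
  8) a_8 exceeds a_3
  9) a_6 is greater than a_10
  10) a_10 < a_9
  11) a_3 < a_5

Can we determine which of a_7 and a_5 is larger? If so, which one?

undetermined

Following every chain through a_7: above a_7 we get a_8; below a_7 we get a_2.
a_5 is not reached, and no chain runs the other way from a_5 to a_7.
So the given relations leave the order of a_7 and a_5 undetermined.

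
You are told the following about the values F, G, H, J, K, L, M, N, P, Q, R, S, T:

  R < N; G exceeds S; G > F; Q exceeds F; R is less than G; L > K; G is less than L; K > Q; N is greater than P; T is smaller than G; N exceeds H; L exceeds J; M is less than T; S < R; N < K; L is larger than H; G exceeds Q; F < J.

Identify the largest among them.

L

F is not greatest since F < G; S is not greatest since S < R; M is not greatest since M < T; H is not greatest since H < N; P is not greatest since P < N; T is not greatest since T < G; Q is not greatest since Q < K; R is not greatest since R < G; N is not greatest since N < K; K is not greatest since K < L; G is not greatest since G < L; J is not greatest since J < L.
Only L has nothing above it, so L is the largest.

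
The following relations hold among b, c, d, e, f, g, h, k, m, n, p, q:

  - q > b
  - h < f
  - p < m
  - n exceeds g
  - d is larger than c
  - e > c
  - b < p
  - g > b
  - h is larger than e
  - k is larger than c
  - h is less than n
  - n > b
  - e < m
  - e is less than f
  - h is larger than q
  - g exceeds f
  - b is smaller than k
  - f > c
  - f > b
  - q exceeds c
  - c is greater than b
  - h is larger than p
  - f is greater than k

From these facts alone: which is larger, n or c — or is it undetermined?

Link the given pairs in sequence: c < e; e < h; h < f; f < g; g < n.
Together: c < e < h < f < g < n.
So n is larger.

n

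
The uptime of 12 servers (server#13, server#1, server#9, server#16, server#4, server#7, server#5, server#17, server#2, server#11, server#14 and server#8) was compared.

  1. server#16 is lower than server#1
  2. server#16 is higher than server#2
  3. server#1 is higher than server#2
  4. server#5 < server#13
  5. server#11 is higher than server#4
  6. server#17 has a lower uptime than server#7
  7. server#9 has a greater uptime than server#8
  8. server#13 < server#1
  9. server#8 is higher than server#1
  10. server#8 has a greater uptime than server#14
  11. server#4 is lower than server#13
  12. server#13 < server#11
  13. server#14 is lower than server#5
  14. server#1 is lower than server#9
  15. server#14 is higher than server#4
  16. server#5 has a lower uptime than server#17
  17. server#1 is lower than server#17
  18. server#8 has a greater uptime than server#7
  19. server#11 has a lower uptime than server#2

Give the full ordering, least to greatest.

server#4 < server#14 < server#5 < server#13 < server#11 < server#2 < server#16 < server#1 < server#17 < server#7 < server#8 < server#9

Nothing is placed below server#4, so it is least; from there server#4 < server#14; server#14 < server#5; server#5 < server#13; server#13 < server#11; server#11 < server#2; server#2 < server#16; server#16 < server#1; server#1 < server#17; server#17 < server#7; server#7 < server#8; server#8 < server#9, each given directly.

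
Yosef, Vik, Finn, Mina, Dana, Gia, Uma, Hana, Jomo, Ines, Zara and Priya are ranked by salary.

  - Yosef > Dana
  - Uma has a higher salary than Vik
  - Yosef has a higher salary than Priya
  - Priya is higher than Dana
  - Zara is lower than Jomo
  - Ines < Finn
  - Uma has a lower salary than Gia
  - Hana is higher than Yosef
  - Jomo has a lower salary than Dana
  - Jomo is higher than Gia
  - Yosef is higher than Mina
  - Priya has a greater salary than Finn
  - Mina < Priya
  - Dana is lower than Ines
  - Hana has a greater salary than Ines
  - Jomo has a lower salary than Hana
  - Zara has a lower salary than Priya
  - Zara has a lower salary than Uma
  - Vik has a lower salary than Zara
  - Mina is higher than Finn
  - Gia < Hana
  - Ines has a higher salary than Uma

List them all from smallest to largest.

Vik < Zara < Uma < Gia < Jomo < Dana < Ines < Finn < Mina < Priya < Yosef < Hana

Each adjacent pair is fixed by a given relation: Vik < Zara; Zara < Uma; Uma < Gia; Gia < Jomo; Jomo < Dana; Dana < Ines; Ines < Finn; Finn < Mina; Mina < Priya; Priya < Yosef; Yosef < Hana. Chaining them end to end gives the full order.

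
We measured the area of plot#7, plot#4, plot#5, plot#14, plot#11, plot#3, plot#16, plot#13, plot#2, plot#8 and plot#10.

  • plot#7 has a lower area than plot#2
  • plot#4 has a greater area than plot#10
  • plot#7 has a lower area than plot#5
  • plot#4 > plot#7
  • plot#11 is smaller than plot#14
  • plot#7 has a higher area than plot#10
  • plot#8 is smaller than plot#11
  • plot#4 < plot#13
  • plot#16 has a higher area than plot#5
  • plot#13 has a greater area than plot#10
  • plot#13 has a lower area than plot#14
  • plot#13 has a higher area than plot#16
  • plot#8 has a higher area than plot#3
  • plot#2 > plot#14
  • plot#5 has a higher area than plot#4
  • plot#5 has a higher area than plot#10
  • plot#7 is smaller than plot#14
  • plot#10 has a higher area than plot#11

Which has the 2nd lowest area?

Piecing the relations together gives one ordering: plot#3 < plot#8 < plot#11 < plot#10 < plot#7 < plot#4 < plot#5 < plot#16 < plot#13 < plot#14 < plot#2.
Counting 2 from the smallest end gives plot#8.

plot#8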